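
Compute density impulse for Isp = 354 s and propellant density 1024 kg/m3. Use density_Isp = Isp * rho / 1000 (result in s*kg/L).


rho*Isp = 354 * 1024 / 1000 = 362 s*kg/L

362 s*kg/L


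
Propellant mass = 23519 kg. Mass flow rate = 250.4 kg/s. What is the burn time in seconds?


tb = 23519 / 250.4 = 93.9 s

93.9 s


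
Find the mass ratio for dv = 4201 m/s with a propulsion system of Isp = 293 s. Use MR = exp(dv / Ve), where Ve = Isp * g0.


Ve = 293 * 9.81 = 2874.33 m/s
MR = exp(4201 / 2874.33) = 4.313

4.313


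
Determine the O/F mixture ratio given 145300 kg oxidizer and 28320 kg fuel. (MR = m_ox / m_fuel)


MR = 145300 / 28320 = 5.13

5.13


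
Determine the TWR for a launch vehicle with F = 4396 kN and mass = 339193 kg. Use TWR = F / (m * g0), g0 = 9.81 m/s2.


TWR = 4396000 / (339193 * 9.81) = 1.32

1.32


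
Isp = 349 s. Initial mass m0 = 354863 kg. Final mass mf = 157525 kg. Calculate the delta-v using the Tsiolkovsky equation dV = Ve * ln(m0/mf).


Ve = 349 * 9.81 = 3423.69 m/s
dV = 3423.69 * ln(354863/157525) = 2781 m/s

2781 m/s


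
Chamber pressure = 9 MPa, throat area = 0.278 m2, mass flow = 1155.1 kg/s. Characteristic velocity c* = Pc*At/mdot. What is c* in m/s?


c* = 9e6 * 0.278 / 1155.1 = 2166 m/s

2166 m/s


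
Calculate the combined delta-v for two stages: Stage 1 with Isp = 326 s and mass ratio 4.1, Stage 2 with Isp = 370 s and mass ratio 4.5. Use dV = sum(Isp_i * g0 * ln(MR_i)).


dV1 = 326 * 9.81 * ln(4.1) = 4512.4 m/s
dV2 = 370 * 9.81 * ln(4.5) = 5459.3 m/s
Total dV = 4512.4 + 5459.3 = 9971.7 m/s ~ 9972 m/s

9972 m/s


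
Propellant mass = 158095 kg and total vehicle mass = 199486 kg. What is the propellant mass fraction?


PMF = 158095 / 199486 = 0.793

0.793


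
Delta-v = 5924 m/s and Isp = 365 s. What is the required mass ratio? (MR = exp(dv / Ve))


Ve = 365 * 9.81 = 3580.65 m/s
MR = exp(5924 / 3580.65) = 5.23

5.23


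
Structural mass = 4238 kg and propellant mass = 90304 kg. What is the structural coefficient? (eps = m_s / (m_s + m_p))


eps = 4238 / (4238 + 90304) = 0.0448

0.0448


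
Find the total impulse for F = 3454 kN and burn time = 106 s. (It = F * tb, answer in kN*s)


It = 3454 * 106 = 366124 kN*s

366124 kN*s


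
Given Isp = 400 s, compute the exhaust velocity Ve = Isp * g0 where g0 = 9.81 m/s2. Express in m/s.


Ve = Isp * g0 = 400 * 9.81 = 3924.0 m/s

3924.0 m/s


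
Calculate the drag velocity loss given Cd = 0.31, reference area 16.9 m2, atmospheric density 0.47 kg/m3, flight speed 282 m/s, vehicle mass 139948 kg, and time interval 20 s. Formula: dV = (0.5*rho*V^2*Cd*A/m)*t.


D = 0.5 * 0.47 * 282^2 * 0.31 * 16.9 = 97907.17 N
a = 97907.17 / 139948 = 0.6996 m/s2
dV = 0.6996 * 20 = 14.0 m/s

14.0 m/s


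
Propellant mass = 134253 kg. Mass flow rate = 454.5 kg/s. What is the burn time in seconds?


tb = 134253 / 454.5 = 295.4 s

295.4 s


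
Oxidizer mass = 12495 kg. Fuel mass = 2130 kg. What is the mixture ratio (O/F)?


MR = 12495 / 2130 = 5.87

5.87


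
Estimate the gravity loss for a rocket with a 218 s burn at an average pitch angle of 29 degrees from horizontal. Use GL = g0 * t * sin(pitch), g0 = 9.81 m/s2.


GL = 9.81 * 218 * sin(29 deg) = 1037 m/s

1037 m/s


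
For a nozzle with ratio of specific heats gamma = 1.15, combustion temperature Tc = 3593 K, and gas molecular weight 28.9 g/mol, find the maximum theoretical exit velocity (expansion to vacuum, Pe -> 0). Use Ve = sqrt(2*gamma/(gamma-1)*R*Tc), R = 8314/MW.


R = 8314 / 28.9 = 287.68 J/(kg.K)
Ve = sqrt(2 * 1.15 / (1.15 - 1) * 287.68 * 3593) = 3981 m/s

3981 m/s


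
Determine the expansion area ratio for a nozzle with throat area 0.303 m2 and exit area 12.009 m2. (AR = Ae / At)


AR = 12.009 / 0.303 = 39.6

39.6


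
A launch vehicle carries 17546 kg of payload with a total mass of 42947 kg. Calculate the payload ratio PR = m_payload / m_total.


PR = 17546 / 42947 = 0.4086

0.4086


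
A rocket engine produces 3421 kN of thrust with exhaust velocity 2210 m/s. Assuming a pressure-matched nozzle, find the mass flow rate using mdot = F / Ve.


mdot = F / Ve = 3421000 / 2210 = 1548.0 kg/s

1548.0 kg/s


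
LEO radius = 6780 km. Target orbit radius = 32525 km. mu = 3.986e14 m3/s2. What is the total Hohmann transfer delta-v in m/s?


V1 = sqrt(mu/r1) = 7667.5 m/s
dV1 = V1*(sqrt(2*r2/(r1+r2)) - 1) = 2196.51 m/s
V2 = sqrt(mu/r2) = 3500.74 m/s
dV2 = V2*(1 - sqrt(2*r1/(r1+r2))) = 1444.54 m/s
Total dV = 3641 m/s

3641 m/s


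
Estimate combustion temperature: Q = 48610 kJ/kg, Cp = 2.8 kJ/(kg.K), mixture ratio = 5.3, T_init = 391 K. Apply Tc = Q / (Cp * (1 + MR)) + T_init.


Tc = 48610 / (2.8 * (1 + 5.3)) + 391 = 3147 K

3147 K


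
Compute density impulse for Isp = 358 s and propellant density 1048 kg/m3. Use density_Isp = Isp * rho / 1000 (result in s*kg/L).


rho*Isp = 358 * 1048 / 1000 = 375 s*kg/L

375 s*kg/L


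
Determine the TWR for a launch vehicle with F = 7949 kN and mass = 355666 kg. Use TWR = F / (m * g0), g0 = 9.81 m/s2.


TWR = 7949000 / (355666 * 9.81) = 2.28

2.28


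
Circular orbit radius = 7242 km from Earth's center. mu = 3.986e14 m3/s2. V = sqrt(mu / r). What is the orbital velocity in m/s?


V = sqrt(3.986e14 / 7242000) = 7419 m/s

7419 m/s


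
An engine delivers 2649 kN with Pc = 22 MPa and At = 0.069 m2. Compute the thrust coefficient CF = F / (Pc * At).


CF = 2649000 / (22e6 * 0.069) = 1.75

1.75


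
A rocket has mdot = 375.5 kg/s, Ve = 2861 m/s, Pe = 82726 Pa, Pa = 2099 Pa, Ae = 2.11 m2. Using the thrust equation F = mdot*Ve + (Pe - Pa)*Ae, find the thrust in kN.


F = 375.5 * 2861 + (82726 - 2099) * 2.11 = 1.2444e+06 N = 1244.4 kN

1244.4 kN


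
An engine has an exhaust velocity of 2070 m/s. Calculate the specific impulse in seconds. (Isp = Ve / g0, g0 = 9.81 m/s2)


Isp = Ve / g0 = 2070 / 9.81 = 211.0 s

211.0 s


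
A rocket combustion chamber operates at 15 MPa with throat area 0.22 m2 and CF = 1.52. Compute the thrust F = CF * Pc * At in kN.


F = 1.52 * 15e6 * 0.22 = 5.0160e+06 N = 5016.0 kN

5016.0 kN


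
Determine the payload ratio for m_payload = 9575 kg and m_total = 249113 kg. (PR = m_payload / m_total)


PR = 9575 / 249113 = 0.0384

0.0384


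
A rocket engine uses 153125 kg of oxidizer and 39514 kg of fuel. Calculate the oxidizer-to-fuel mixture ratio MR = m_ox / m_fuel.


MR = 153125 / 39514 = 3.88

3.88


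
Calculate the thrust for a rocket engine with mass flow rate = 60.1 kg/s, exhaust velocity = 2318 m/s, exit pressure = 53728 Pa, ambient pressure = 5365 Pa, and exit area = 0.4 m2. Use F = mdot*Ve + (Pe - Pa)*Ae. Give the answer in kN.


F = 60.1 * 2318 + (53728 - 5365) * 0.4 = 158657.0 N = 158.7 kN

158.7 kN


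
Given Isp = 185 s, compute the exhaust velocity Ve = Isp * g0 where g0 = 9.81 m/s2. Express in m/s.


Ve = Isp * g0 = 185 * 9.81 = 1814.9 m/s

1814.9 m/s


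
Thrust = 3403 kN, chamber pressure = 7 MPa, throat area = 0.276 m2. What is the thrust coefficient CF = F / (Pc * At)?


CF = 3403000 / (7e6 * 0.276) = 1.76

1.76


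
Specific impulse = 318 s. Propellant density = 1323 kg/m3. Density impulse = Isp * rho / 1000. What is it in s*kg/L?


rho*Isp = 318 * 1323 / 1000 = 421 s*kg/L

421 s*kg/L


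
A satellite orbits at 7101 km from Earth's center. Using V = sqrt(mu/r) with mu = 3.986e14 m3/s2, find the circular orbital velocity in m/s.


V = sqrt(3.986e14 / 7101000) = 7492 m/s

7492 m/s


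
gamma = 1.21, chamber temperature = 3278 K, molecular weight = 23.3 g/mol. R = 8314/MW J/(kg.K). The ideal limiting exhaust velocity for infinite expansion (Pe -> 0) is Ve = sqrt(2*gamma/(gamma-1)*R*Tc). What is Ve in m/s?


R = 8314 / 23.3 = 356.82 J/(kg.K)
Ve = sqrt(2 * 1.21 / (1.21 - 1) * 356.82 * 3278) = 3671 m/s

3671 m/s


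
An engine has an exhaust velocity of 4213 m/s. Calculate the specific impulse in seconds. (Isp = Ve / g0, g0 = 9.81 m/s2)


Isp = Ve / g0 = 4213 / 9.81 = 429.5 s

429.5 s


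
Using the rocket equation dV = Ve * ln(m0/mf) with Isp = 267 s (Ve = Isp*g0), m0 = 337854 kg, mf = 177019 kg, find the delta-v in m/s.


Ve = 267 * 9.81 = 2619.27 m/s
dV = 2619.27 * ln(337854/177019) = 1693 m/s

1693 m/s


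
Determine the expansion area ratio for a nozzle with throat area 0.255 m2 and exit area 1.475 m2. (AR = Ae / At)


AR = 1.475 / 0.255 = 5.8

5.8


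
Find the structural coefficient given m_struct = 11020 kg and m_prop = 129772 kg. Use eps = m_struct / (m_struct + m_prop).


eps = 11020 / (11020 + 129772) = 0.0783

0.0783


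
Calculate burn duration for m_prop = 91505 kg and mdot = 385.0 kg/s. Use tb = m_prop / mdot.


tb = 91505 / 385.0 = 237.7 s

237.7 s


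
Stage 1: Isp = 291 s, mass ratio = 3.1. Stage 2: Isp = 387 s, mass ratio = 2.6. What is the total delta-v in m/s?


dV1 = 291 * 9.81 * ln(3.1) = 3229.8 m/s
dV2 = 387 * 9.81 * ln(2.6) = 3627.6 m/s
Total dV = 3229.8 + 3627.6 = 6857.4 m/s ~ 6857 m/s

6857 m/s


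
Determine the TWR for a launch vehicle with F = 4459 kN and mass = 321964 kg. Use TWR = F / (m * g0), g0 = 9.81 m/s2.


TWR = 4459000 / (321964 * 9.81) = 1.41

1.41


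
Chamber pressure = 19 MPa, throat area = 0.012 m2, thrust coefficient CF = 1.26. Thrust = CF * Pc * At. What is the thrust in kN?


F = 1.26 * 19e6 * 0.012 = 287280.0 N = 287.3 kN

287.3 kN


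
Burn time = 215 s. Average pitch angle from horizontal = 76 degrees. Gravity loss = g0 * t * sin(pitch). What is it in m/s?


GL = 9.81 * 215 * sin(76 deg) = 2046 m/s

2046 m/s


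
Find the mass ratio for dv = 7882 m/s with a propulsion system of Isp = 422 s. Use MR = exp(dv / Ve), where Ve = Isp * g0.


Ve = 422 * 9.81 = 4139.82 m/s
MR = exp(7882 / 4139.82) = 6.712

6.712


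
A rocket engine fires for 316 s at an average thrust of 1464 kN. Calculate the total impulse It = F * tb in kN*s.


It = 1464 * 316 = 462624 kN*s

462624 kN*s


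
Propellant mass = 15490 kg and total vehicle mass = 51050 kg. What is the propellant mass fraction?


PMF = 15490 / 51050 = 0.303

0.303


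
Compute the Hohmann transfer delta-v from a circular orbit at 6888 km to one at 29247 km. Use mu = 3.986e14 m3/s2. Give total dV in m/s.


V1 = sqrt(mu/r1) = 7607.15 m/s
dV1 = V1*(sqrt(2*r2/(r1+r2)) - 1) = 2071.47 m/s
V2 = sqrt(mu/r2) = 3691.71 m/s
dV2 = V2*(1 - sqrt(2*r1/(r1+r2))) = 1412.29 m/s
Total dV = 3484 m/s

3484 m/s


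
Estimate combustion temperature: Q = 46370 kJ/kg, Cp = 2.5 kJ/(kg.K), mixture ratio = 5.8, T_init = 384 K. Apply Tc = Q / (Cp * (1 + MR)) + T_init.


Tc = 46370 / (2.5 * (1 + 5.8)) + 384 = 3112 K

3112 K


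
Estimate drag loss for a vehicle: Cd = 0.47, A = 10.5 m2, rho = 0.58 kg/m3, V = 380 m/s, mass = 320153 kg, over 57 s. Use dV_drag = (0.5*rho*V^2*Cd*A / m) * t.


D = 0.5 * 0.58 * 380^2 * 0.47 * 10.5 = 206658.06 N
a = 206658.06 / 320153 = 0.6455 m/s2
dV = 0.6455 * 57 = 36.8 m/s

36.8 m/s


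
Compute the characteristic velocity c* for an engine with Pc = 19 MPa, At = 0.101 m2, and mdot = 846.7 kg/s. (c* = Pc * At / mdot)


c* = 19e6 * 0.101 / 846.7 = 2266 m/s

2266 m/s


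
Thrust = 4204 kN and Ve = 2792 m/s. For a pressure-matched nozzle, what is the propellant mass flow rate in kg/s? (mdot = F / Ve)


mdot = F / Ve = 4204000 / 2792 = 1505.7 kg/s

1505.7 kg/s


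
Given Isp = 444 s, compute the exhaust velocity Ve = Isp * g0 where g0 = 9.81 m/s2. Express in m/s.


Ve = Isp * g0 = 444 * 9.81 = 4355.6 m/s

4355.6 m/s


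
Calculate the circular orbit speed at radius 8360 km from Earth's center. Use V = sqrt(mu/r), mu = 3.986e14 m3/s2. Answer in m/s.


V = sqrt(3.986e14 / 8360000) = 6905 m/s

6905 m/s


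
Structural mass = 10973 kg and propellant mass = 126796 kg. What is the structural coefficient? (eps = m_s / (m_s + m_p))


eps = 10973 / (10973 + 126796) = 0.0796

0.0796


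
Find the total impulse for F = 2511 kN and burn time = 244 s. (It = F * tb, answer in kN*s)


It = 2511 * 244 = 612684 kN*s

612684 kN*s


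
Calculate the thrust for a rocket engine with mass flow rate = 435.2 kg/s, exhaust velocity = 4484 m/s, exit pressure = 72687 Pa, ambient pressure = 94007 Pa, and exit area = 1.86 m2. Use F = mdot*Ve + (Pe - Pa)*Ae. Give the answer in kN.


F = 435.2 * 4484 + (72687 - 94007) * 1.86 = 1.9118e+06 N = 1911.8 kN

1911.8 kN


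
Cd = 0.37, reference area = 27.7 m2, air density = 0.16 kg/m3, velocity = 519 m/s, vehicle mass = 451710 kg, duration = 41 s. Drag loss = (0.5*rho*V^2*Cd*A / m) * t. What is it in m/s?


D = 0.5 * 0.16 * 519^2 * 0.37 * 27.7 = 220854.47 N
a = 220854.47 / 451710 = 0.4889 m/s2
dV = 0.4889 * 41 = 20.0 m/s

20.0 m/s


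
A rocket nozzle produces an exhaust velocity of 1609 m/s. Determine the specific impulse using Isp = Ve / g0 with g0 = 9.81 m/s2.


Isp = Ve / g0 = 1609 / 9.81 = 164.0 s

164.0 s


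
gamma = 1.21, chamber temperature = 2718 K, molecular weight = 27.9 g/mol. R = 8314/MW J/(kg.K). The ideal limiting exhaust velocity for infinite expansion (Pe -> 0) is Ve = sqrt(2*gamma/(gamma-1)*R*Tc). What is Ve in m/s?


R = 8314 / 27.9 = 297.99 J/(kg.K)
Ve = sqrt(2 * 1.21 / (1.21 - 1) * 297.99 * 2718) = 3055 m/s

3055 m/s


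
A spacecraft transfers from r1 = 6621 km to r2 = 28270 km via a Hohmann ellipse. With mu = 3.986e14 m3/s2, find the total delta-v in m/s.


V1 = sqrt(mu/r1) = 7759.02 m/s
dV1 = V1*(sqrt(2*r2/(r1+r2)) - 1) = 2118.05 m/s
V2 = sqrt(mu/r2) = 3754.96 m/s
dV2 = V2*(1 - sqrt(2*r1/(r1+r2))) = 1441.7 m/s
Total dV = 3560 m/s

3560 m/s


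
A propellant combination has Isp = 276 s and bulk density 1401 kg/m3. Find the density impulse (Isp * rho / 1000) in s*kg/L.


rho*Isp = 276 * 1401 / 1000 = 387 s*kg/L

387 s*kg/L


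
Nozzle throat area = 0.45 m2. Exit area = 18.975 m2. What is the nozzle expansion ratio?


AR = 18.975 / 0.45 = 42.2

42.2


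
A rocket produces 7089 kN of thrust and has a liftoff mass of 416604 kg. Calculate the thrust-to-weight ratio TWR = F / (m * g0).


TWR = 7089000 / (416604 * 9.81) = 1.73

1.73


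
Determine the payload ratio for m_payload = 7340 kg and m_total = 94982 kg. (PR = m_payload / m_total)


PR = 7340 / 94982 = 0.0773

0.0773


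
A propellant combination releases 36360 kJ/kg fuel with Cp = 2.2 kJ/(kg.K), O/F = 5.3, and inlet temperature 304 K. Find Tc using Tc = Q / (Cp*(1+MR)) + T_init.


Tc = 36360 / (2.2 * (1 + 5.3)) + 304 = 2927 K

2927 K


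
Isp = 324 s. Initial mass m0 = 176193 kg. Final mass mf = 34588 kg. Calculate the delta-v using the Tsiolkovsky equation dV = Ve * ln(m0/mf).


Ve = 324 * 9.81 = 3178.44 m/s
dV = 3178.44 * ln(176193/34588) = 5175 m/s

5175 m/s


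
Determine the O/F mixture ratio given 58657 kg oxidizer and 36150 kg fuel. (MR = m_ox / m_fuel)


MR = 58657 / 36150 = 1.62

1.62


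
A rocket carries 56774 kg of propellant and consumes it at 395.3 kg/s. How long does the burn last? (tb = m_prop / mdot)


tb = 56774 / 395.3 = 143.6 s

143.6 s


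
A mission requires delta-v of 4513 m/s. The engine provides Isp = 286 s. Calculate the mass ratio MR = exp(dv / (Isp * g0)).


Ve = 286 * 9.81 = 2805.66 m/s
MR = exp(4513 / 2805.66) = 4.995

4.995


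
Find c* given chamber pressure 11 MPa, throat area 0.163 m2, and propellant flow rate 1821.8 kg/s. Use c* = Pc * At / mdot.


c* = 11e6 * 0.163 / 1821.8 = 984 m/s

984 m/s


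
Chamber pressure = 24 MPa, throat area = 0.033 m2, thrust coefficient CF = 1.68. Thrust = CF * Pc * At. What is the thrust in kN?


F = 1.68 * 24e6 * 0.033 = 1.3306e+06 N = 1330.6 kN

1330.6 kN


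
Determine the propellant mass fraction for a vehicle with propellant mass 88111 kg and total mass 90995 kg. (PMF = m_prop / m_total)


PMF = 88111 / 90995 = 0.968

0.968


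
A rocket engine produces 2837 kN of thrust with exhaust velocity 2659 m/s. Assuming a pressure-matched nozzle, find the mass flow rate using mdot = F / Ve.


mdot = F / Ve = 2837000 / 2659 = 1066.9 kg/s

1066.9 kg/s


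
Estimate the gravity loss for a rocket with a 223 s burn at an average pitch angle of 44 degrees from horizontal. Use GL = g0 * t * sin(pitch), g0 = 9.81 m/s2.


GL = 9.81 * 223 * sin(44 deg) = 1520 m/s

1520 m/s


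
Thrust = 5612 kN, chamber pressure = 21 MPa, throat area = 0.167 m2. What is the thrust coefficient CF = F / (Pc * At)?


CF = 5612000 / (21e6 * 0.167) = 1.6

1.6


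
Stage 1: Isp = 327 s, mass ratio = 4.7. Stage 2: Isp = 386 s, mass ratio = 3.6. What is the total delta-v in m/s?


dV1 = 327 * 9.81 * ln(4.7) = 4964.4 m/s
dV2 = 386 * 9.81 * ln(3.6) = 4850.5 m/s
Total dV = 4964.4 + 4850.5 = 9814.9 m/s ~ 9815 m/s

9815 m/s


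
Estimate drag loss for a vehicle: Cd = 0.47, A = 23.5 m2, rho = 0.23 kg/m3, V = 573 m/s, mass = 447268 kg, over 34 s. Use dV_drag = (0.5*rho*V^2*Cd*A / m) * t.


D = 0.5 * 0.23 * 573^2 * 0.47 * 23.5 = 417035.29 N
a = 417035.29 / 447268 = 0.9324 m/s2
dV = 0.9324 * 34 = 31.7 m/s

31.7 m/s


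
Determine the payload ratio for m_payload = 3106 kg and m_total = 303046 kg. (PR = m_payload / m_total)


PR = 3106 / 303046 = 0.0102

0.0102


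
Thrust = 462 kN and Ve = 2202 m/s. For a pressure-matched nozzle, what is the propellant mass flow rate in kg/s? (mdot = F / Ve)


mdot = F / Ve = 462000 / 2202 = 209.8 kg/s

209.8 kg/s


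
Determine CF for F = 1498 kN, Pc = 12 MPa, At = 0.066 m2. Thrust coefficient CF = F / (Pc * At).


CF = 1498000 / (12e6 * 0.066) = 1.89

1.89


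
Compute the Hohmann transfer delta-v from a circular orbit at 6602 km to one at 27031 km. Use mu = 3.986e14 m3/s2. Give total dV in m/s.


V1 = sqrt(mu/r1) = 7770.18 m/s
dV1 = V1*(sqrt(2*r2/(r1+r2)) - 1) = 2081.14 m/s
V2 = sqrt(mu/r2) = 3840.06 m/s
dV2 = V2*(1 - sqrt(2*r1/(r1+r2))) = 1433.99 m/s
Total dV = 3515 m/s

3515 m/s


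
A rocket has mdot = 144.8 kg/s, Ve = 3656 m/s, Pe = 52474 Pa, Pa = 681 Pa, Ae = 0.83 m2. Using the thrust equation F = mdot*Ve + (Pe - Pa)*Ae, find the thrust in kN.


F = 144.8 * 3656 + (52474 - 681) * 0.83 = 572377.0 N = 572.4 kN

572.4 kN


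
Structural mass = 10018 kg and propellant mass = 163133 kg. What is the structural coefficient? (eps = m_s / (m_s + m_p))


eps = 10018 / (10018 + 163133) = 0.0579

0.0579


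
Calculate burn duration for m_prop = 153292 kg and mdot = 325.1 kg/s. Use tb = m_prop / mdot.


tb = 153292 / 325.1 = 471.5 s

471.5 s


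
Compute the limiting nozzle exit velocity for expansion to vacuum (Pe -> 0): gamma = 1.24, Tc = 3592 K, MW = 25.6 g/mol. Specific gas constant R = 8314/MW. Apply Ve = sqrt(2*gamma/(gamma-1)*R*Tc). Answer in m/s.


R = 8314 / 25.6 = 324.77 J/(kg.K)
Ve = sqrt(2 * 1.24 / (1.24 - 1) * 324.77 * 3592) = 3472 m/s

3472 m/s


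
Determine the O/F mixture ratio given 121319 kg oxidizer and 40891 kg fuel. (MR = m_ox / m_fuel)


MR = 121319 / 40891 = 2.97

2.97


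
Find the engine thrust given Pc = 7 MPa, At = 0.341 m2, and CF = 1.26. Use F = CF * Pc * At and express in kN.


F = 1.26 * 7e6 * 0.341 = 3.0076e+06 N = 3007.6 kN

3007.6 kN


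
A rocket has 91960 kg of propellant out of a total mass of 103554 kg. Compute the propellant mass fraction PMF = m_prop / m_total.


PMF = 91960 / 103554 = 0.888

0.888


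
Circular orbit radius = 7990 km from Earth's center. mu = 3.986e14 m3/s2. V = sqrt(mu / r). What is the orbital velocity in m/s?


V = sqrt(3.986e14 / 7990000) = 7063 m/s

7063 m/s


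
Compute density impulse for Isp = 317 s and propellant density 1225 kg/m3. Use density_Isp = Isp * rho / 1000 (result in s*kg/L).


rho*Isp = 317 * 1225 / 1000 = 388 s*kg/L

388 s*kg/L


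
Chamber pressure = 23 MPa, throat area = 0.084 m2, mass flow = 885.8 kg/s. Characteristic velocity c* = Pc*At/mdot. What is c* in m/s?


c* = 23e6 * 0.084 / 885.8 = 2181 m/s

2181 m/s


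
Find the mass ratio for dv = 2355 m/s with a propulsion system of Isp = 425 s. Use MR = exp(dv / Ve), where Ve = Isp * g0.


Ve = 425 * 9.81 = 4169.25 m/s
MR = exp(2355 / 4169.25) = 1.759

1.759


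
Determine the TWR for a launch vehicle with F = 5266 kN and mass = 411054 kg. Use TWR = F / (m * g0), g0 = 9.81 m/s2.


TWR = 5266000 / (411054 * 9.81) = 1.31

1.31


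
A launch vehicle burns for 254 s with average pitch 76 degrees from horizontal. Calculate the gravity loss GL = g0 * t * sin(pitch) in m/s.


GL = 9.81 * 254 * sin(76 deg) = 2418 m/s

2418 m/s


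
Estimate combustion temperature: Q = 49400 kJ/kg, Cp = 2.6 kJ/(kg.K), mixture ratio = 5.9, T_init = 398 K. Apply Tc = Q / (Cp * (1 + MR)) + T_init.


Tc = 49400 / (2.6 * (1 + 5.9)) + 398 = 3152 K

3152 K


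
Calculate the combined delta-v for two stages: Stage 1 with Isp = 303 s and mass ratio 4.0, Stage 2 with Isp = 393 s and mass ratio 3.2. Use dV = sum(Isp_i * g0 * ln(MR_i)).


dV1 = 303 * 9.81 * ln(4.0) = 4120.7 m/s
dV2 = 393 * 9.81 * ln(3.2) = 4484.3 m/s
Total dV = 4120.7 + 4484.3 = 8605.0 m/s ~ 8605 m/s

8605 m/s


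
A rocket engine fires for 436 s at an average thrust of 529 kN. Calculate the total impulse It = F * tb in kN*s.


It = 529 * 436 = 230644 kN*s

230644 kN*s


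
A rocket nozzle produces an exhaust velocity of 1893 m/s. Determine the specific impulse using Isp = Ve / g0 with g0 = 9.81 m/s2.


Isp = Ve / g0 = 1893 / 9.81 = 193.0 s

193.0 s


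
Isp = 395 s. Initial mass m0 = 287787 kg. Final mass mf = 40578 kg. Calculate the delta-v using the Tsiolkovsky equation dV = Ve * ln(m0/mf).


Ve = 395 * 9.81 = 3874.95 m/s
dV = 3874.95 * ln(287787/40578) = 7591 m/s

7591 m/s


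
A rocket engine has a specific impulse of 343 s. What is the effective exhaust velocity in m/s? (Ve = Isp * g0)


Ve = Isp * g0 = 343 * 9.81 = 3364.8 m/s

3364.8 m/s


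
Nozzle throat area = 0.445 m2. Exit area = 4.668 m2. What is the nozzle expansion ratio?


AR = 4.668 / 0.445 = 10.5

10.5


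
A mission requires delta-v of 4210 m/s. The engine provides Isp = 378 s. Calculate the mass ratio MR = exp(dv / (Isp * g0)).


Ve = 378 * 9.81 = 3708.18 m/s
MR = exp(4210 / 3708.18) = 3.112

3.112


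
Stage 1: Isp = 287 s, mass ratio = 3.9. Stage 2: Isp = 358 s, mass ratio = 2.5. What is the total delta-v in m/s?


dV1 = 287 * 9.81 * ln(3.9) = 3831.8 m/s
dV2 = 358 * 9.81 * ln(2.5) = 3218.0 m/s
Total dV = 3831.8 + 3218.0 = 7049.8 m/s ~ 7050 m/s

7050 m/s


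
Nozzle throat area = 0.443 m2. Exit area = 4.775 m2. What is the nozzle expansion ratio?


AR = 4.775 / 0.443 = 10.8

10.8


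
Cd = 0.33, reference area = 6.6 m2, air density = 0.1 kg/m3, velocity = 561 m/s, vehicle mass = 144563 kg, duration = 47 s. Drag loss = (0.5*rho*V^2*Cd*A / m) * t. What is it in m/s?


D = 0.5 * 0.1 * 561^2 * 0.33 * 6.6 = 34273.12 N
a = 34273.12 / 144563 = 0.2371 m/s2
dV = 0.2371 * 47 = 11.1 m/s

11.1 m/s


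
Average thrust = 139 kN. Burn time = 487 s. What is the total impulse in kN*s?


It = 139 * 487 = 67693 kN*s

67693 kN*s


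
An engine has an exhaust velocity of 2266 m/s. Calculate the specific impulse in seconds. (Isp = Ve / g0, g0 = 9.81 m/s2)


Isp = Ve / g0 = 2266 / 9.81 = 231.0 s

231.0 s


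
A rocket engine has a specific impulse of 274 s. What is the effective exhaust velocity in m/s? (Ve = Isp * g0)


Ve = Isp * g0 = 274 * 9.81 = 2687.9 m/s

2687.9 m/s


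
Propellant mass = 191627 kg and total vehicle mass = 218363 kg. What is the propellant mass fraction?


PMF = 191627 / 218363 = 0.878

0.878


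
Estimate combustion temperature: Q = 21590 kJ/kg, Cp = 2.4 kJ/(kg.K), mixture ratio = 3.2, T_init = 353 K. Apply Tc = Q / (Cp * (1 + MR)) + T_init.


Tc = 21590 / (2.4 * (1 + 3.2)) + 353 = 2495 K

2495 K


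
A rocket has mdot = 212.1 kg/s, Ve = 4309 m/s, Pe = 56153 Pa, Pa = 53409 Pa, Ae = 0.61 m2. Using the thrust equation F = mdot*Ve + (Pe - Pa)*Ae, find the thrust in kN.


F = 212.1 * 4309 + (56153 - 53409) * 0.61 = 915613.0 N = 915.6 kN

915.6 kN


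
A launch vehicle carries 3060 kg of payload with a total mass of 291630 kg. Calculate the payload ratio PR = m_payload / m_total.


PR = 3060 / 291630 = 0.0105

0.0105


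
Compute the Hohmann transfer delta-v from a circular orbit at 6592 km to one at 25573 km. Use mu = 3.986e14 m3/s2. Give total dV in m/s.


V1 = sqrt(mu/r1) = 7776.07 m/s
dV1 = V1*(sqrt(2*r2/(r1+r2)) - 1) = 2029.53 m/s
V2 = sqrt(mu/r2) = 3948.01 m/s
dV2 = V2*(1 - sqrt(2*r1/(r1+r2))) = 1420.4 m/s
Total dV = 3450 m/s

3450 m/s


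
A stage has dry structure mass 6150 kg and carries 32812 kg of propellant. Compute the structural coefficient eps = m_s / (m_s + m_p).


eps = 6150 / (6150 + 32812) = 0.1578

0.1578


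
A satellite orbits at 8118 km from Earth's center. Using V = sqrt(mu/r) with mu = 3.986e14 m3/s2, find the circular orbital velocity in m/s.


V = sqrt(3.986e14 / 8118000) = 7007 m/s

7007 m/s


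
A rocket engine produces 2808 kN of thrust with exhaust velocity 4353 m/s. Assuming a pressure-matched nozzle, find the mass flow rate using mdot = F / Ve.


mdot = F / Ve = 2808000 / 4353 = 645.1 kg/s

645.1 kg/s


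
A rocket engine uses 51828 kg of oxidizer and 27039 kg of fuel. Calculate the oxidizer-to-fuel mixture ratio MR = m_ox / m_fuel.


MR = 51828 / 27039 = 1.92

1.92


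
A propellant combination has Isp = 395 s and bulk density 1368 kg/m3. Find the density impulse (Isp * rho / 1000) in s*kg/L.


rho*Isp = 395 * 1368 / 1000 = 540 s*kg/L

540 s*kg/L


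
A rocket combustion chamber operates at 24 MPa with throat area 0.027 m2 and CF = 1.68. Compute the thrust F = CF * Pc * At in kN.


F = 1.68 * 24e6 * 0.027 = 1.0886e+06 N = 1088.6 kN

1088.6 kN


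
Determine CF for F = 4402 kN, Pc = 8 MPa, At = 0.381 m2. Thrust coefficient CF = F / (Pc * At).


CF = 4402000 / (8e6 * 0.381) = 1.44

1.44


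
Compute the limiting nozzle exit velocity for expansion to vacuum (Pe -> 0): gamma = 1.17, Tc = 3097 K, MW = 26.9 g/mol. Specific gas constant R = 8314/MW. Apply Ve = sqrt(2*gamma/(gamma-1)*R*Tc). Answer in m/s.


R = 8314 / 26.9 = 309.07 J/(kg.K)
Ve = sqrt(2 * 1.17 / (1.17 - 1) * 309.07 * 3097) = 3630 m/s

3630 m/s


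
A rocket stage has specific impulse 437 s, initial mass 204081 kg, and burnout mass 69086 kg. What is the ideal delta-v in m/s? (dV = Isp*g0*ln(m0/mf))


Ve = 437 * 9.81 = 4286.97 m/s
dV = 4286.97 * ln(204081/69086) = 4643 m/s

4643 m/s


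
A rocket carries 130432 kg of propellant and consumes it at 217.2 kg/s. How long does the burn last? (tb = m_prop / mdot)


tb = 130432 / 217.2 = 600.5 s

600.5 s


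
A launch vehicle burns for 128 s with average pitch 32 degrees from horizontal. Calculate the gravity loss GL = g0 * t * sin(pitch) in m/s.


GL = 9.81 * 128 * sin(32 deg) = 665 m/s

665 m/s


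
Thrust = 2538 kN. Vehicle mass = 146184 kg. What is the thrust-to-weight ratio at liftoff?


TWR = 2538000 / (146184 * 9.81) = 1.77

1.77


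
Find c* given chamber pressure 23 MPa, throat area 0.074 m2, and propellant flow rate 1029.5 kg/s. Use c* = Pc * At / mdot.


c* = 23e6 * 0.074 / 1029.5 = 1653 m/s

1653 m/s


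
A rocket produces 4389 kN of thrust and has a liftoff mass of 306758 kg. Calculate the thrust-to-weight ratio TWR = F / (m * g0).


TWR = 4389000 / (306758 * 9.81) = 1.46

1.46


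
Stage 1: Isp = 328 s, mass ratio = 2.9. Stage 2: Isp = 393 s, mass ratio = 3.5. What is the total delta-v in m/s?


dV1 = 328 * 9.81 * ln(2.9) = 3425.9 m/s
dV2 = 393 * 9.81 * ln(3.5) = 4829.8 m/s
Total dV = 3425.9 + 4829.8 = 8255.7 m/s ~ 8256 m/s

8256 m/s


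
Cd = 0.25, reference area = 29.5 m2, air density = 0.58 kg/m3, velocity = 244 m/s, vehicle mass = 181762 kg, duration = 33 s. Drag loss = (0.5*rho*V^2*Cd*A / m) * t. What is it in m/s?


D = 0.5 * 0.58 * 244^2 * 0.25 * 29.5 = 127332.62 N
a = 127332.62 / 181762 = 0.7005 m/s2
dV = 0.7005 * 33 = 23.1 m/s

23.1 m/s


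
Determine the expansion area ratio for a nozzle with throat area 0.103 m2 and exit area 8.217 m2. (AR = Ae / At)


AR = 8.217 / 0.103 = 79.8

79.8


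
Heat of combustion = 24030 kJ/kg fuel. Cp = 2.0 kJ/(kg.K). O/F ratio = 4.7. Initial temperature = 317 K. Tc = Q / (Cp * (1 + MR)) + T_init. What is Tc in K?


Tc = 24030 / (2.0 * (1 + 4.7)) + 317 = 2425 K

2425 K


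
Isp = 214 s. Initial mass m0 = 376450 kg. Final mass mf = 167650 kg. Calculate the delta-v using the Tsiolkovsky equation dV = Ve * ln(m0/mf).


Ve = 214 * 9.81 = 2099.34 m/s
dV = 2099.34 * ln(376450/167650) = 1698 m/s

1698 m/s


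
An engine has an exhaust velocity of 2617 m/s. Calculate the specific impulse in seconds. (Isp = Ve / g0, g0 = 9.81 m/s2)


Isp = Ve / g0 = 2617 / 9.81 = 266.8 s

266.8 s


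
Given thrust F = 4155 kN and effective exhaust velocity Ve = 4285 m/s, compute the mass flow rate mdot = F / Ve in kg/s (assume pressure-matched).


mdot = F / Ve = 4155000 / 4285 = 969.7 kg/s

969.7 kg/s


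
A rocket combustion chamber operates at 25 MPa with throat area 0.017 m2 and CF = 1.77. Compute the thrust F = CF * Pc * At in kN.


F = 1.77 * 25e6 * 0.017 = 752250.0 N = 752.2 kN

752.2 kN


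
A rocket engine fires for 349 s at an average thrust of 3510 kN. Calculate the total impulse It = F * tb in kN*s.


It = 3510 * 349 = 1224990 kN*s

1224990 kN*s


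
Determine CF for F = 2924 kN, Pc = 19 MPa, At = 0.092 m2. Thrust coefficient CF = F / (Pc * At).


CF = 2924000 / (19e6 * 0.092) = 1.67

1.67


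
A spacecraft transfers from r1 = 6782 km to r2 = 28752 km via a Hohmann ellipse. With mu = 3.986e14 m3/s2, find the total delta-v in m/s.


V1 = sqrt(mu/r1) = 7666.37 m/s
dV1 = V1*(sqrt(2*r2/(r1+r2)) - 1) = 2086.15 m/s
V2 = sqrt(mu/r2) = 3723.36 m/s
dV2 = V2*(1 - sqrt(2*r1/(r1+r2))) = 1422.94 m/s
Total dV = 3509 m/s

3509 m/s


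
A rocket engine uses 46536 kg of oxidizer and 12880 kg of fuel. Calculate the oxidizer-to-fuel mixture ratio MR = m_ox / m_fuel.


MR = 46536 / 12880 = 3.61

3.61


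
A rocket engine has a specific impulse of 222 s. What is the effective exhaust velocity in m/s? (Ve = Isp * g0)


Ve = Isp * g0 = 222 * 9.81 = 2177.8 m/s

2177.8 m/s


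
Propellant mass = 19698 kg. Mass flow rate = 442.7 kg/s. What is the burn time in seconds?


tb = 19698 / 442.7 = 44.5 s

44.5 s


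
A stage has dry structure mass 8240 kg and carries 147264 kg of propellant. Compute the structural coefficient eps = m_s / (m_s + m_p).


eps = 8240 / (8240 + 147264) = 0.053

0.053


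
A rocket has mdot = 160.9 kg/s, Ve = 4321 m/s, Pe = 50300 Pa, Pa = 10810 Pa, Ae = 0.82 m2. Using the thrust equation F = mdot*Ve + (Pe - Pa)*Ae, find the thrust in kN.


F = 160.9 * 4321 + (50300 - 10810) * 0.82 = 727631.0 N = 727.6 kN

727.6 kN


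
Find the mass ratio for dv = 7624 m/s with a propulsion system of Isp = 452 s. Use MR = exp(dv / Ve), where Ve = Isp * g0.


Ve = 452 * 9.81 = 4434.12 m/s
MR = exp(7624 / 4434.12) = 5.581

5.581


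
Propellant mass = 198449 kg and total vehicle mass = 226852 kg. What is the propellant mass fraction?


PMF = 198449 / 226852 = 0.875

0.875


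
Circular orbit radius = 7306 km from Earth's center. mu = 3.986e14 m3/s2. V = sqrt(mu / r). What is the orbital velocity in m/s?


V = sqrt(3.986e14 / 7306000) = 7386 m/s

7386 m/s


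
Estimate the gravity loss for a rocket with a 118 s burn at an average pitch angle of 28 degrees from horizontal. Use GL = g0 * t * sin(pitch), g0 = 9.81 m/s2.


GL = 9.81 * 118 * sin(28 deg) = 543 m/s

543 m/s


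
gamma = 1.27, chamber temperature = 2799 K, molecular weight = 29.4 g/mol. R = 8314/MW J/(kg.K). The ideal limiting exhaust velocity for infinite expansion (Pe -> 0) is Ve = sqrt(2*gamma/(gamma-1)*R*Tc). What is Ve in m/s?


R = 8314 / 29.4 = 282.79 J/(kg.K)
Ve = sqrt(2 * 1.27 / (1.27 - 1) * 282.79 * 2799) = 2729 m/s

2729 m/s


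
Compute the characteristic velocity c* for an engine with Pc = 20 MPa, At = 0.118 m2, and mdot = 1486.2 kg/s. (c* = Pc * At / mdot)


c* = 20e6 * 0.118 / 1486.2 = 1588 m/s

1588 m/s


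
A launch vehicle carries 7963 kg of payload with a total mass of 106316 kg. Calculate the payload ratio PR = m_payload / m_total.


PR = 7963 / 106316 = 0.0749

0.0749


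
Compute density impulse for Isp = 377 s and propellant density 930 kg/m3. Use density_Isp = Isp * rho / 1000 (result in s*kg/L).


rho*Isp = 377 * 930 / 1000 = 351 s*kg/L

351 s*kg/L


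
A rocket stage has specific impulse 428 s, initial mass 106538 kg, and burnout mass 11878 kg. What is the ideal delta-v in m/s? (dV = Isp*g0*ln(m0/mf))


Ve = 428 * 9.81 = 4198.68 m/s
dV = 4198.68 * ln(106538/11878) = 9211 m/s

9211 m/s


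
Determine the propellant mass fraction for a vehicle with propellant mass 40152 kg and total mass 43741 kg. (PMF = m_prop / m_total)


PMF = 40152 / 43741 = 0.918

0.918


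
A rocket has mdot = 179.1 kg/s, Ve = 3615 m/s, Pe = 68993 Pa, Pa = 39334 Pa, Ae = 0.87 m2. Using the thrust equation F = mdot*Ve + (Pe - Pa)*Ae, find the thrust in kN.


F = 179.1 * 3615 + (68993 - 39334) * 0.87 = 673250.0 N = 673.2 kN

673.2 kN


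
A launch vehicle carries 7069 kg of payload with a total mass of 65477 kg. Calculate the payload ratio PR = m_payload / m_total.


PR = 7069 / 65477 = 0.108

0.108


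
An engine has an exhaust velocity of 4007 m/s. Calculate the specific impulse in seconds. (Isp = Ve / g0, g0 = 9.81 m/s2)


Isp = Ve / g0 = 4007 / 9.81 = 408.5 s

408.5 s


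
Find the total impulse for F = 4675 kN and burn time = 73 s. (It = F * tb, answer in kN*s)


It = 4675 * 73 = 341275 kN*s

341275 kN*s


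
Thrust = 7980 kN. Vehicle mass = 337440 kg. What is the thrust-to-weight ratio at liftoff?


TWR = 7980000 / (337440 * 9.81) = 2.41

2.41


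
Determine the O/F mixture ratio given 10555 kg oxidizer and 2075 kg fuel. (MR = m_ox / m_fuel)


MR = 10555 / 2075 = 5.09

5.09


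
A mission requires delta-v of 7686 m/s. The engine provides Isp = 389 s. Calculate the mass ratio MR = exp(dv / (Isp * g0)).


Ve = 389 * 9.81 = 3816.09 m/s
MR = exp(7686 / 3816.09) = 7.494

7.494


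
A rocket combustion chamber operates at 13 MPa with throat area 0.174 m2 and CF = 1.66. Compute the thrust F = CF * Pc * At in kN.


F = 1.66 * 13e6 * 0.174 = 3.7549e+06 N = 3754.9 kN

3754.9 kN


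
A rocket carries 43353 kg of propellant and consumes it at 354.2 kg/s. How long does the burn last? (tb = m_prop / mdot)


tb = 43353 / 354.2 = 122.4 s

122.4 s


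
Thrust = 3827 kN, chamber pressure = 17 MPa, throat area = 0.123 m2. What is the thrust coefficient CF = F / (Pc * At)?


CF = 3827000 / (17e6 * 0.123) = 1.83

1.83


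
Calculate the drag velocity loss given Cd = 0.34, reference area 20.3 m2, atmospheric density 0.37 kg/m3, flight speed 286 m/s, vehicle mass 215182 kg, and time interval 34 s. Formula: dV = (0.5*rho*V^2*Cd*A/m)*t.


D = 0.5 * 0.37 * 286^2 * 0.34 * 20.3 = 104442.86 N
a = 104442.86 / 215182 = 0.4854 m/s2
dV = 0.4854 * 34 = 16.5 m/s

16.5 m/s


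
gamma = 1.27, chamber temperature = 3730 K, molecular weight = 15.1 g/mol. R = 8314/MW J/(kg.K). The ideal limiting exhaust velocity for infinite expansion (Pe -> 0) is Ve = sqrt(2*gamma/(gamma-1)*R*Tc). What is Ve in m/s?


R = 8314 / 15.1 = 550.6 J/(kg.K)
Ve = sqrt(2 * 1.27 / (1.27 - 1) * 550.6 * 3730) = 4395 m/s

4395 m/s


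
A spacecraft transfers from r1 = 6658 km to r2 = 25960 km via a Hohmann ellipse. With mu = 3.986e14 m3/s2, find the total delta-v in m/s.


V1 = sqrt(mu/r1) = 7737.43 m/s
dV1 = V1*(sqrt(2*r2/(r1+r2)) - 1) = 2024.49 m/s
V2 = sqrt(mu/r2) = 3918.47 m/s
dV2 = V2*(1 - sqrt(2*r1/(r1+r2))) = 1414.81 m/s
Total dV = 3439 m/s

3439 m/s


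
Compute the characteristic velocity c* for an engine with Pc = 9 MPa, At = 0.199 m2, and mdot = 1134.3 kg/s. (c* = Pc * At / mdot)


c* = 9e6 * 0.199 / 1134.3 = 1579 m/s

1579 m/s


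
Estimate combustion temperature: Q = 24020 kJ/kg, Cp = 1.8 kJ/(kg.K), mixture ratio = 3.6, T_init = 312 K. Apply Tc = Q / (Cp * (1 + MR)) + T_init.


Tc = 24020 / (1.8 * (1 + 3.6)) + 312 = 3213 K

3213 K


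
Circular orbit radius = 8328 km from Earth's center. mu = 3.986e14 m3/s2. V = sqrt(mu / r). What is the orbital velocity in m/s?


V = sqrt(3.986e14 / 8328000) = 6918 m/s

6918 m/s


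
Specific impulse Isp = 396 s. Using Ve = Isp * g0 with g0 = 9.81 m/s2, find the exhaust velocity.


Ve = Isp * g0 = 396 * 9.81 = 3884.8 m/s

3884.8 m/s


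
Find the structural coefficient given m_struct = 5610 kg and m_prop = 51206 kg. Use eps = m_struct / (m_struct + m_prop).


eps = 5610 / (5610 + 51206) = 0.0987

0.0987


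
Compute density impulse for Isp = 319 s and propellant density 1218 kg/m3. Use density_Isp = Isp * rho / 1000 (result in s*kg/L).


rho*Isp = 319 * 1218 / 1000 = 389 s*kg/L

389 s*kg/L


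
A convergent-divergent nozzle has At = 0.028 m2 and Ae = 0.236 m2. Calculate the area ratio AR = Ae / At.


AR = 0.236 / 0.028 = 8.4

8.4


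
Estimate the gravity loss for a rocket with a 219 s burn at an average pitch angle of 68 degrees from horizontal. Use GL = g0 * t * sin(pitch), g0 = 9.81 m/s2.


GL = 9.81 * 219 * sin(68 deg) = 1992 m/s

1992 m/s


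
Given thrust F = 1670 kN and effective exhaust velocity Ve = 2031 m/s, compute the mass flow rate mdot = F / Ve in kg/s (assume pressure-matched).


mdot = F / Ve = 1670000 / 2031 = 822.3 kg/s

822.3 kg/s


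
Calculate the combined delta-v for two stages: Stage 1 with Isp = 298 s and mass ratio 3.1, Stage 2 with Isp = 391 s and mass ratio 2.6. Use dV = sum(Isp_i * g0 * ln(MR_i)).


dV1 = 298 * 9.81 * ln(3.1) = 3307.5 m/s
dV2 = 391 * 9.81 * ln(2.6) = 3665.1 m/s
Total dV = 3307.5 + 3665.1 = 6972.6 m/s ~ 6973 m/s

6973 m/s


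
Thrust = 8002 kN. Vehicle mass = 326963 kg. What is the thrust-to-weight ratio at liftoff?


TWR = 8002000 / (326963 * 9.81) = 2.49

2.49


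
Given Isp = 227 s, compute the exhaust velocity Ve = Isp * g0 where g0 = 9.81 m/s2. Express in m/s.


Ve = Isp * g0 = 227 * 9.81 = 2226.9 m/s

2226.9 m/s


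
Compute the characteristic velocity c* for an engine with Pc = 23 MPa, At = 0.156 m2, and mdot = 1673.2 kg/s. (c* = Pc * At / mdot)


c* = 23e6 * 0.156 / 1673.2 = 2144 m/s

2144 m/s


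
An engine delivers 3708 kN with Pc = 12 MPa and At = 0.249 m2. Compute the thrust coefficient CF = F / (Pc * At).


CF = 3708000 / (12e6 * 0.249) = 1.24

1.24


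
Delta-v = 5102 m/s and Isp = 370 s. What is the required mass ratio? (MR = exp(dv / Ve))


Ve = 370 * 9.81 = 3629.7 m/s
MR = exp(5102 / 3629.7) = 4.078

4.078


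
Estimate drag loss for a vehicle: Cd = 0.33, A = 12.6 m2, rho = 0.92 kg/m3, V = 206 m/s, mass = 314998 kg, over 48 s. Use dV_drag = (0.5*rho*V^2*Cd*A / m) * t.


D = 0.5 * 0.92 * 206^2 * 0.33 * 12.6 = 81166.49 N
a = 81166.49 / 314998 = 0.2577 m/s2
dV = 0.2577 * 48 = 12.4 m/s

12.4 m/s


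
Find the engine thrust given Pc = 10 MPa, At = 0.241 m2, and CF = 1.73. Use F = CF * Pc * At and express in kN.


F = 1.73 * 10e6 * 0.241 = 4.1693e+06 N = 4169.3 kN

4169.3 kN


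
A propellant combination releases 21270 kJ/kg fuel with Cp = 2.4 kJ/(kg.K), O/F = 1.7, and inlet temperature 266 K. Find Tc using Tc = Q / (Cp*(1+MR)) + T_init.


Tc = 21270 / (2.4 * (1 + 1.7)) + 266 = 3548 K

3548 K


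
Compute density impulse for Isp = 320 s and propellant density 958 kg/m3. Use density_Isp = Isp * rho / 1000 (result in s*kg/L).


rho*Isp = 320 * 958 / 1000 = 307 s*kg/L

307 s*kg/L


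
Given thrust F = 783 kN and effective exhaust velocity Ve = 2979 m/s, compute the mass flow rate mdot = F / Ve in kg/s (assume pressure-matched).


mdot = F / Ve = 783000 / 2979 = 262.8 kg/s

262.8 kg/s


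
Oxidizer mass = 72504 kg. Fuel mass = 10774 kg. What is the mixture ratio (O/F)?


MR = 72504 / 10774 = 6.73

6.73
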